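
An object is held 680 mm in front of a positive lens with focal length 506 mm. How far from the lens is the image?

Thin-lens equation: 1/q = 1/f − 1/p = 1/(506.0) − 1/(680) = 0.001976 − 0.001471 = 0.0005057, so q = 1980 mm.
The image is real, inverted and enlarged, on the far side of the lens.

1980 mm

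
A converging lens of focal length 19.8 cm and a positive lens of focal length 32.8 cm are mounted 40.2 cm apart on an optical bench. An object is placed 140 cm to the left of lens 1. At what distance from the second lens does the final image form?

35.9 cm

Lens 1: 1/d_i1 = 1/f₁ − 1/d_o1 = 1/(19.8) − 1/(140) = 0.04336, so d_i1 = 23.06 cm.
The intermediate image is 23.06 cm to the right of lens 1, which is 40.2 − (23.06) = 17.14 cm to the left of lens 2, so d_o2 = +17.14 cm.
Lens 2: 1/d_i2 = 1/f₂ − 1/d_o2 = 1/(32.8) − 1/(17.14) = -0.02786, so d_i2 = -35.9 cm.
The final image is virtual, 35.9 cm to the left of lens 2 (overall magnification ≈ -0.34).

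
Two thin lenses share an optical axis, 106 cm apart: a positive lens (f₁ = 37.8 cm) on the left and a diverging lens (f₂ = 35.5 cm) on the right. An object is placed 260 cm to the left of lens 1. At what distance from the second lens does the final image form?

22.5 cm

Lens 1: 1/d_i1 = 1/f₁ − 1/d_o1 = 1/(37.8) − 1/(260) = 0.02261, so d_i1 = 44.23 cm.
The intermediate image is 44.23 cm to the right of lens 1, which is 106 − (44.23) = 61.77 cm to the left of lens 2, so d_o2 = +61.77 cm.
Lens 2 is diverging, so f₂ = −35.5 cm.
Lens 2: 1/d_i2 = 1/f₂ − 1/d_o2 = 1/(-35.5) − 1/(61.77) = -0.04436, so d_i2 = -22.5 cm.
The final image is virtual, 22.5 cm to the left of lens 2 (overall magnification ≈ -0.062).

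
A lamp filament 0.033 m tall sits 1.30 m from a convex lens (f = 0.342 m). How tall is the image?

1/d_i = 1/f − 1/d_o = 1/(0.3420) − 1/(1.30) = 2.155, so d_i = 0.4641 m.
m = −d_i/d_o = -0.3570.
|h_i| = |m|·h_o = 0.3570 × 0.033 = 0.0118 m. The image is real, inverted and reduced, on the far side of the lens.

0.0118 m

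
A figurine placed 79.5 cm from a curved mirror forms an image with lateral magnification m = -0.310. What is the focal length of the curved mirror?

m = −d_i/d_o ⇒ d_i = −m·d_o = −(-0.310)·(79.5) = 24.64 cm.
1/f = 1/d_o + 1/d_i = 1/(79.5) + 1/(24.64) = 0.05316, so f = 18.8 cm.
Since f is positive, the curved mirror is concave.

f = 18.8 cm (concave)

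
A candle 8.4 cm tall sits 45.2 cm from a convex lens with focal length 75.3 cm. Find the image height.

21.0 cm

1/d_i = 1/f − 1/d_o = 1/(75.30) − 1/(45.2) = -0.008844, so d_i = -113.1 cm.
m = −d_i/d_o = +2.502.
|h_i| = |m|·h_o = 2.502 × 8.4 = 21.0 cm. The image is virtual, upright and enlarged, on the same side as the object.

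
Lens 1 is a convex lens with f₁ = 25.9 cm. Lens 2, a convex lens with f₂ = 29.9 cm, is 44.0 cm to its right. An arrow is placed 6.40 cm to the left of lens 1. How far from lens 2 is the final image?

Lens 1: 1/d_i1 = 1/f₁ − 1/d_o1 = 1/(25.9) − 1/(6.40) = -0.1176, so d_i1 = -8.501 cm.
The intermediate image is 8.501 cm to the left of lens 1 (virtual), which is 44.0 − (-8.501) = 52.50 cm to the left of lens 2, so d_o2 = +52.50 cm.
Lens 2: 1/d_i2 = 1/f₂ − 1/d_o2 = 1/(29.9) − 1/(52.50) = 0.01440, so d_i2 = 69.5 cm.
The final image is real, 69.5 cm to the right of lens 2 (overall magnification ≈ -1.8).

69.5 cm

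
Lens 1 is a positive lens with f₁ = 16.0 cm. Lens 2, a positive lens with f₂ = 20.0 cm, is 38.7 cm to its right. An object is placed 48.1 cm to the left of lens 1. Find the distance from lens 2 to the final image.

55.8 cm

Lens 1: 1/d_i1 = 1/f₁ − 1/d_o1 = 1/(16.0) − 1/(48.1) = 0.04171, so d_i1 = 23.98 cm.
The intermediate image is 23.98 cm to the right of lens 1, which is 38.7 − (23.98) = 14.72 cm to the left of lens 2, so d_o2 = +14.72 cm.
Lens 2: 1/d_i2 = 1/f₂ − 1/d_o2 = 1/(20.0) − 1/(14.72) = -0.01793, so d_i2 = -55.8 cm.
The final image is virtual, 55.8 cm to the left of lens 2 (overall magnification ≈ -1.9).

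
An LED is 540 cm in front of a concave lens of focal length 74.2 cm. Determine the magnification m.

m = +0.121

For a concave lens, f = -74.2 cm.
1/d_i = 1/f − 1/d_o = 1/(-74.20) − 1/(540) = -0.01533, so d_i = -65.24 cm.
m = −d_i/d_o = −(-65.24)/(540) = +0.121.
The image is virtual, upright and reduced, on the same side as the object.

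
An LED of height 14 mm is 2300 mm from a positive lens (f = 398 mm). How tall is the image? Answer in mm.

1/d_i = 1/f − 1/d_o = 1/(398.0) − 1/(2300) = 0.002078, so d_i = 481.3 mm.
m = −d_i/d_o = -0.2093.
|h_i| = |m|·h_o = 0.2093 × 14 = 2.93 mm. The image is real, inverted and reduced, on the far side of the lens.

2.93 mm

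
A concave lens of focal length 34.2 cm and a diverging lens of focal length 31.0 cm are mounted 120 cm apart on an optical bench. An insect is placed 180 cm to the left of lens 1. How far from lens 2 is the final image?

Lens 1 is diverging, so f₁ = −34.2 cm.
Lens 1: 1/d_i1 = 1/f₁ − 1/d_o1 = 1/(-34.2) − 1/(180) = -0.03480, so d_i1 = -28.74 cm.
The intermediate image is 28.74 cm to the left of lens 1 (virtual), which is 120 − (-28.74) = 148.7 cm to the left of lens 2, so d_o2 = +148.7 cm.
Lens 2 is diverging, so f₂ = −31.0 cm.
Lens 2: 1/d_i2 = 1/f₂ − 1/d_o2 = 1/(-31.0) − 1/(148.7) = -0.03898, so d_i2 = -25.7 cm.
The final image is virtual, 25.7 cm to the left of lens 2 (overall magnification ≈ 0.028).

25.7 cm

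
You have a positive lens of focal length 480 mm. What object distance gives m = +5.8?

397 mm

m = −d_i/d_o ⇒ d_i = −m·d_o.
1/f = 1/d_o + 1/d_i = 1/d_o − 1/(m·d_o) = (1 − 1/m)/d_o, so d_o = f(1 − 1/m) = (480.0)(1 − 1/(+5.8)) = 397 mm.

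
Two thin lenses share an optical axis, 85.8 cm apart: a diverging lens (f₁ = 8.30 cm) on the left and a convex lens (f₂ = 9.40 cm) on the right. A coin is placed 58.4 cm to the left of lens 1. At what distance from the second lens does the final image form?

10.5 cm

Lens 1 is diverging, so f₁ = −8.30 cm.
Lens 1: 1/d_i1 = 1/f₁ − 1/d_o1 = 1/(-8.30) − 1/(58.4) = -0.1376, so d_i1 = -7.267 cm.
The intermediate image is 7.267 cm to the left of lens 1 (virtual), which is 85.8 − (-7.267) = 93.07 cm to the left of lens 2, so d_o2 = +93.07 cm.
Lens 2: 1/d_i2 = 1/f₂ − 1/d_o2 = 1/(9.40) − 1/(93.07) = 0.09564, so d_i2 = 10.5 cm.
The final image is real, 10.5 cm to the right of lens 2 (overall magnification ≈ -0.014).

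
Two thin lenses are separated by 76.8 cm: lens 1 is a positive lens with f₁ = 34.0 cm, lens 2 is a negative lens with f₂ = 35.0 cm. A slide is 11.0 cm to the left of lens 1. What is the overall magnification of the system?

Lens 1: 1/d_i1 = 1/(34.0) − 1/(11.0) = -0.06150, so d_i1 = -16.26 cm; m₁ = −d_i1/d_o1 = +1.478.
d_o2 = 76.8 − (-16.26) = 93.06 cm.
f₂ = −35.0 cm (diverging).
Lens 2: 1/d_i2 = 1/(-35.0) − 1/(93.06) = -0.03932, so d_i2 = -25.43 cm; m₂ = −d_i2/d_o2 = +0.2733.
m = m₁·m₂ = (+1.478)(+0.2733) = +0.404.

m = +0.404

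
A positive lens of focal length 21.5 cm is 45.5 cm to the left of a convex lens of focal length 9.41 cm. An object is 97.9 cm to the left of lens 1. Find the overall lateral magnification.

Lens 1: 1/d_i1 = 1/(21.5) − 1/(97.9) = 0.03630, so d_i1 = 27.55 cm; m₁ = −d_i1/d_o1 = -0.2814.
d_o2 = 45.5 − (27.55) = 17.95 cm.
Lens 2: 1/d_i2 = 1/(9.41) − 1/(17.95) = 0.05056, so d_i2 = 19.78 cm; m₂ = −d_i2/d_o2 = -1.102.
m = m₁·m₂ = (-0.2814)(-1.102) = +0.310.

m = +0.310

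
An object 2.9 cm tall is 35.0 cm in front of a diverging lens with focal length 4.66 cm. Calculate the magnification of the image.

m = +0.117

For a diverging lens, f = -4.66 cm.
1/d_i = 1/f − 1/d_o = 1/(-4.660) − 1/(35.0) = -0.2432, so d_i = -4.112 cm.
m = −d_i/d_o = −(-4.112)/(35.0) = +0.117.
The image is virtual, upright and reduced, on the same side as the object.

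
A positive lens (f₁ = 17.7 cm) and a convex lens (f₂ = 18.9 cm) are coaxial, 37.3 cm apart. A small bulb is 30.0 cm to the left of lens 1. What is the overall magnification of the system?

Lens 1: 1/d_i1 = 1/(17.7) − 1/(30.0) = 0.02316, so d_i1 = 43.17 cm; m₁ = −d_i1/d_o1 = -1.439.
d_o2 = 37.3 − (43.17) = -5.870 cm (virtual object).
Lens 2: 1/d_i2 = 1/(18.9) − 1/(-5.870) = 0.2233, so d_i2 = 4.479 cm; m₂ = −d_i2/d_o2 = +0.7630.
m = m₁·m₂ = (-1.439)(+0.7630) = -1.10.

m = -1.10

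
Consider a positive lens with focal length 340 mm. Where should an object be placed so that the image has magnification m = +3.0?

m = −d_i/d_o ⇒ d_i = −m·d_o.
1/f = 1/d_o + 1/d_i = 1/d_o − 1/(m·d_o) = (1 − 1/m)/d_o, so d_o = f(1 − 1/m) = (340.0)(1 − 1/(+3.0)) = 227 mm.

227 mm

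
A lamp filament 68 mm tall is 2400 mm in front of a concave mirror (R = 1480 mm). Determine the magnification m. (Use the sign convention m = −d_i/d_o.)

f = R/2 = 1480/2 = 740.0 mm.
1/d_i = 1/f − 1/d_o = 1/(740.0) − 1/(2400) = 0.0009347, so d_i = 1070 mm.
m = −d_i/d_o = −(1070)/(2400) = -0.446.
The image is real, inverted and reduced, in front of the mirror.

m = -0.446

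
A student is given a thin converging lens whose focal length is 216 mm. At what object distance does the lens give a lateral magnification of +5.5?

177 mm

m = −d_i/d_o ⇒ d_i = −m·d_o.
1/f = 1/d_o + 1/d_i = 1/d_o − 1/(m·d_o) = (1 − 1/m)/d_o, so d_o = f(1 − 1/m) = (216.0)(1 − 1/(+5.5)) = 177 mm.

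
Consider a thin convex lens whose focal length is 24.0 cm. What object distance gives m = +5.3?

m = −d_i/d_o ⇒ d_i = −m·d_o.
1/f = 1/d_o + 1/d_i = 1/d_o − 1/(m·d_o) = (1 − 1/m)/d_o, so d_o = f(1 − 1/m) = (24.00)(1 − 1/(+5.3)) = 19.5 cm.

19.5 cm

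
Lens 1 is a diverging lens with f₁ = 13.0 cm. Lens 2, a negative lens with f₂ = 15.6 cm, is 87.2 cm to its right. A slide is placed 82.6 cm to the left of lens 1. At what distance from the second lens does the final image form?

Lens 1 is diverging, so f₁ = −13.0 cm.
Lens 1: 1/d_i1 = 1/f₁ − 1/d_o1 = 1/(-13.0) − 1/(82.6) = -0.08903, so d_i1 = -11.23 cm.
The intermediate image is 11.23 cm to the left of lens 1 (virtual), which is 87.2 − (-11.23) = 98.43 cm to the left of lens 2, so d_o2 = +98.43 cm.
Lens 2 is diverging, so f₂ = −15.6 cm.
Lens 2: 1/d_i2 = 1/f₂ − 1/d_o2 = 1/(-15.6) − 1/(98.43) = -0.07426, so d_i2 = -13.5 cm.
The final image is virtual, 13.5 cm to the left of lens 2 (overall magnification ≈ 0.019).

13.5 cm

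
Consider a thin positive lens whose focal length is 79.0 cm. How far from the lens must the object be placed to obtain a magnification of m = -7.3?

m = −d_i/d_o ⇒ d_i = −m·d_o.
1/f = 1/d_o + 1/d_i = 1/d_o − 1/(m·d_o) = (1 − 1/m)/d_o, so d_o = f(1 − 1/m) = (79.00)(1 − 1/(-7.3)) = 89.8 cm.

89.8 cm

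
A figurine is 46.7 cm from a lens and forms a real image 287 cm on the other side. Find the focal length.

f = 40.2 cm (converging)

Real image ⇒ d_i = +287 cm.
1/f = 1/d_o + 1/d_i = 1/(46.7) + 1/(287) = 0.02490, so f = 40.2 cm.
Since f is positive, the lens is converging.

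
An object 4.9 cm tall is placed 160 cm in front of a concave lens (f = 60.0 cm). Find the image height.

1.34 cm

For a concave lens, f = -60.0 cm.
1/d_i = 1/f − 1/d_o = 1/(-60.00) − 1/(160) = -0.02292, so d_i = -43.64 cm.
m = −d_i/d_o = +0.2727.
|h_i| = |m|·h_o = 0.2727 × 4.9 = 1.34 cm. The image is virtual, upright and reduced, on the same side as the object.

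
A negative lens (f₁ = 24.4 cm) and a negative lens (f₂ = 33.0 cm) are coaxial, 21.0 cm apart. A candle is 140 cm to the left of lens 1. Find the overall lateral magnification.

m = +0.0655

f₁ = −24.4 cm (diverging).
Lens 1: 1/d_i1 = 1/(-24.4) − 1/(140) = -0.04813, so d_i1 = -20.78 cm; m₁ = −d_i1/d_o1 = +0.1484.
d_o2 = 21.0 − (-20.78) = 41.78 cm.
f₂ = −33.0 cm (diverging).
Lens 2: 1/d_i2 = 1/(-33.0) − 1/(41.78) = -0.05424, so d_i2 = -18.44 cm; m₂ = −d_i2/d_o2 = +0.4413.
m = m₁·m₂ = (+0.1484)(+0.4413) = +0.0655.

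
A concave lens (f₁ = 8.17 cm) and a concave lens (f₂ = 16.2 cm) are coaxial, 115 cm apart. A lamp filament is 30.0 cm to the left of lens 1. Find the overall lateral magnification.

m = +0.0252

f₁ = −8.17 cm (diverging).
Lens 1: 1/d_i1 = 1/(-8.17) − 1/(30.0) = -0.1557, so d_i1 = -6.421 cm; m₁ = −d_i1/d_o1 = +0.2140.
d_o2 = 115 − (-6.421) = 121.4 cm.
f₂ = −16.2 cm (diverging).
Lens 2: 1/d_i2 = 1/(-16.2) − 1/(121.4) = -0.06997, so d_i2 = -14.29 cm; m₂ = −d_i2/d_o2 = +0.1177.
m = m₁·m₂ = (+0.2140)(+0.1177) = +0.0252.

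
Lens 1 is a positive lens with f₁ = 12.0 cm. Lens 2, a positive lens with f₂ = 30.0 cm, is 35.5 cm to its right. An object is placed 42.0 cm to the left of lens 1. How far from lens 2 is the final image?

49.6 cm

Lens 1: 1/d_i1 = 1/f₁ − 1/d_o1 = 1/(12.0) − 1/(42.0) = 0.05952, so d_i1 = 16.80 cm.
The intermediate image is 16.80 cm to the right of lens 1, which is 35.5 − (16.80) = 18.70 cm to the left of lens 2, so d_o2 = +18.70 cm.
Lens 2: 1/d_i2 = 1/f₂ − 1/d_o2 = 1/(30.0) − 1/(18.70) = -0.02014, so d_i2 = -49.6 cm.
The final image is virtual, 49.6 cm to the left of lens 2 (overall magnification ≈ -1.1).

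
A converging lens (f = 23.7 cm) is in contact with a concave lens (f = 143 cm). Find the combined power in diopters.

P = +3.52 D

P₁ = 1/f₁ = 1/(0.237 m) = +4.219 D; P₂ = 1/f₂ = 1/(-1.43 m) = -0.6993 D.
For thin lenses in contact, P = P₁ + P₂ = (+4.219) + (-0.6993) = +3.52 D.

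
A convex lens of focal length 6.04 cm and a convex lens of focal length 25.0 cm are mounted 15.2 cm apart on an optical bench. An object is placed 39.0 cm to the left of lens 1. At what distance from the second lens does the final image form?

11.9 cm

Lens 1: 1/d_i1 = 1/f₁ − 1/d_o1 = 1/(6.04) − 1/(39.0) = 0.1399, so d_i1 = 7.147 cm.
The intermediate image is 7.147 cm to the right of lens 1, which is 15.2 − (7.147) = 8.053 cm to the left of lens 2, so d_o2 = +8.053 cm.
Lens 2: 1/d_i2 = 1/f₂ − 1/d_o2 = 1/(25.0) − 1/(8.053) = -0.08418, so d_i2 = -11.9 cm.
The final image is virtual, 11.9 cm to the left of lens 2 (overall magnification ≈ -0.27).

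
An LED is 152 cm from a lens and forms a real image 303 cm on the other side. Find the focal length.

f = 101 cm (converging)

Real image ⇒ d_i = +303 cm.
1/f = 1/d_o + 1/d_i = 1/(152) + 1/(303) = 0.009879, so f = 101 cm.
Since f is positive, the lens is converging.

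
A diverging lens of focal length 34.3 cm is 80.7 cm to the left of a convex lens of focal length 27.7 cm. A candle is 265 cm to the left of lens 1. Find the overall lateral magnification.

m = -0.0381

f₁ = −34.3 cm (diverging).
Lens 1: 1/d_i1 = 1/(-34.3) − 1/(265) = -0.03293, so d_i1 = -30.37 cm; m₁ = −d_i1/d_o1 = +0.1146.
d_o2 = 80.7 − (-30.37) = 111.1 cm.
Lens 2: 1/d_i2 = 1/(27.7) − 1/(111.1) = 0.02710, so d_i2 = 36.90 cm; m₂ = −d_i2/d_o2 = -0.3321.
m = m₁·m₂ = (+0.1146)(-0.3321) = -0.0381.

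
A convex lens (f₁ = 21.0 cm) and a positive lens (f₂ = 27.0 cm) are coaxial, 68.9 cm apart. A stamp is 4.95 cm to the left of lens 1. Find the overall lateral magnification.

Lens 1: 1/d_i1 = 1/(21.0) − 1/(4.95) = -0.1544, so d_i1 = -6.477 cm; m₁ = −d_i1/d_o1 = +1.308.
d_o2 = 68.9 − (-6.477) = 75.38 cm.
Lens 2: 1/d_i2 = 1/(27.0) − 1/(75.38) = 0.02377, so d_i2 = 42.07 cm; m₂ = −d_i2/d_o2 = -0.5581.
m = m₁·m₂ = (+1.308)(-0.5581) = -0.730.

m = -0.730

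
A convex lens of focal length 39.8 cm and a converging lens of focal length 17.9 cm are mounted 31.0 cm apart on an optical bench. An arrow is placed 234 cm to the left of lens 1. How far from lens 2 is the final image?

8.71 cm

Lens 1: 1/d_i1 = 1/f₁ − 1/d_o1 = 1/(39.8) − 1/(234) = 0.02085, so d_i1 = 47.96 cm.
The intermediate image is 47.96 cm to the right of lens 1, which lies 16.96 cm to the right of lens 2 — a virtual object — so d_o2 = −16.96 cm.
Lens 2: 1/d_i2 = 1/f₂ − 1/d_o2 = 1/(17.9) − 1/(-16.96) = 0.1148, so d_i2 = 8.71 cm.
The final image is real, 8.71 cm to the right of lens 2 (overall magnification ≈ -0.11).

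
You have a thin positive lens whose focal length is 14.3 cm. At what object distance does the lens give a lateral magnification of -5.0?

17.2 cm

m = −d_i/d_o ⇒ d_i = −m·d_o.
1/f = 1/d_o + 1/d_i = 1/d_o − 1/(m·d_o) = (1 − 1/m)/d_o, so d_o = f(1 − 1/m) = (14.30)(1 − 1/(-5.0)) = 17.2 cm.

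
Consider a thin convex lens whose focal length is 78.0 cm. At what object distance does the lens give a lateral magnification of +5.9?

64.8 cm

m = −d_i/d_o ⇒ d_i = −m·d_o.
1/f = 1/d_o + 1/d_i = 1/d_o − 1/(m·d_o) = (1 − 1/m)/d_o, so d_o = f(1 − 1/m) = (78.00)(1 − 1/(+5.9)) = 64.8 cm.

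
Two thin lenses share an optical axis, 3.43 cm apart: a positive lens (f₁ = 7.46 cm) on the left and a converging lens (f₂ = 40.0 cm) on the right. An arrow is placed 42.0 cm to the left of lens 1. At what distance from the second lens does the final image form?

4.94 cm

Lens 1: 1/d_i1 = 1/f₁ − 1/d_o1 = 1/(7.46) − 1/(42.0) = 0.1102, so d_i1 = 9.071 cm.
The intermediate image is 9.071 cm to the right of lens 1, which lies 5.641 cm to the right of lens 2 — a virtual object — so d_o2 = −5.641 cm.
Lens 2: 1/d_i2 = 1/f₂ − 1/d_o2 = 1/(40.0) − 1/(-5.641) = 0.2023, so d_i2 = 4.94 cm.
The final image is real, 4.94 cm to the right of lens 2 (overall magnification ≈ -0.19).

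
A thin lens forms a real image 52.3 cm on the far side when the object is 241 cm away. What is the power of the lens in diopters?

P = +2.33 D

d_i = +52.3 cm.
1/f = 1/d_o + 1/d_i = 1/(241) + 1/(52.3) = 0.02327 cm⁻¹.
f = 42.97 cm = 0.4297 m, so P = 1/f = +2.33 D.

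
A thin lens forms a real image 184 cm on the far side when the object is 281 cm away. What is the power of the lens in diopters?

P = +0.899 D

d_i = +184 cm.
1/f = 1/d_o + 1/d_i = 1/(281) + 1/(184) = 0.008994 cm⁻¹.
f = 111.2 cm = 1.112 m, so P = 1/f = +0.899 D.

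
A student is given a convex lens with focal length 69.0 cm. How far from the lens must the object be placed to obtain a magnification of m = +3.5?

m = −d_i/d_o ⇒ d_i = −m·d_o.
1/f = 1/d_o + 1/d_i = 1/d_o − 1/(m·d_o) = (1 − 1/m)/d_o, so d_o = f(1 − 1/m) = (69.00)(1 − 1/(+3.5)) = 49.3 cm.

49.3 cm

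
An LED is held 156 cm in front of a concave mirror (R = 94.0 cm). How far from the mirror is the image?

67.3 cm

f = R/2 = 94.0/2 = 47.00 cm.
Mirror equation: 1/v = 1/f − 1/u = 1/(47.00) − 1/(156) = 0.02128 − 0.006410 = 0.01487, so v = 67.3 cm.
The image is real, inverted and reduced, in front of the mirror.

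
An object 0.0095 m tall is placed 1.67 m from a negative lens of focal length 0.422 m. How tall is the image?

0.00192 m

For a negative lens, f = -0.422 m.
1/d_i = 1/f − 1/d_o = 1/(-0.4220) − 1/(1.67) = -2.968, so d_i = -0.3369 m.
m = −d_i/d_o = +0.2017.
|h_i| = |m|·h_o = 0.2017 × 0.0095 = 0.00192 m. The image is virtual, upright and reduced, on the same side as the object.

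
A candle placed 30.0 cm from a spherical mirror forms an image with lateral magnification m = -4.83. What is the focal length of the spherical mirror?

m = −d_i/d_o ⇒ d_i = −m·d_o = −(-4.83)·(30.0) = 144.9 cm.
1/f = 1/d_o + 1/d_i = 1/(30.0) + 1/(144.9) = 0.04023, so f = 24.9 cm.
Since f is positive, the spherical mirror is concave.

f = 24.9 cm (concave)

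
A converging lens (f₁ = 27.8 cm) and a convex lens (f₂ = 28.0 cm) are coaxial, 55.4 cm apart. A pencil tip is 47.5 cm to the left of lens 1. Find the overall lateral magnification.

m = -0.997

Lens 1: 1/d_i1 = 1/(27.8) − 1/(47.5) = 0.01492, so d_i1 = 67.03 cm; m₁ = −d_i1/d_o1 = -1.411.
d_o2 = 55.4 − (67.03) = -11.63 cm (virtual object).
Lens 2: 1/d_i2 = 1/(28.0) − 1/(-11.63) = 0.1217, so d_i2 = 8.217 cm; m₂ = −d_i2/d_o2 = +0.7065.
m = m₁·m₂ = (-1.411)(+0.7065) = -0.997.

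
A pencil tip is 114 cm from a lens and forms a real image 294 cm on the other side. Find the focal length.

Real image ⇒ d_i = +294 cm.
1/f = 1/d_o + 1/d_i = 1/(114) + 1/(294) = 0.01217, so f = 82.1 cm.
Since f is positive, the lens is converging.

f = 82.1 cm (converging)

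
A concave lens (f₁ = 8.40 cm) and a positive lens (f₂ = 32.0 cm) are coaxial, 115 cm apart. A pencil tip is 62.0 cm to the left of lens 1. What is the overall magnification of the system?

m = -0.0422

f₁ = −8.40 cm (diverging).
Lens 1: 1/d_i1 = 1/(-8.40) − 1/(62.0) = -0.1352, so d_i1 = -7.398 cm; m₁ = −d_i1/d_o1 = +0.1193.
d_o2 = 115 − (-7.398) = 122.4 cm.
Lens 2: 1/d_i2 = 1/(32.0) − 1/(122.4) = 0.02308, so d_i2 = 43.33 cm; m₂ = −d_i2/d_o2 = -0.3540.
m = m₁·m₂ = (+0.1193)(-0.3540) = -0.0422.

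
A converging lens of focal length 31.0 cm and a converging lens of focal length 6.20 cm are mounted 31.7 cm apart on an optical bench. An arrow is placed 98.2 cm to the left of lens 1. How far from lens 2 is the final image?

Lens 1: 1/d_i1 = 1/f₁ − 1/d_o1 = 1/(31.0) − 1/(98.2) = 0.02207, so d_i1 = 45.30 cm.
The intermediate image is 45.30 cm to the right of lens 1, which lies 13.60 cm to the right of lens 2 — a virtual object — so d_o2 = −13.60 cm.
Lens 2: 1/d_i2 = 1/f₂ − 1/d_o2 = 1/(6.20) − 1/(-13.60) = 0.2348, so d_i2 = 4.26 cm.
The final image is real, 4.26 cm to the right of lens 2 (overall magnification ≈ -0.14).

4.26 cm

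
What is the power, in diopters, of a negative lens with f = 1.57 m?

P = -0.637 D

For a negative lens, f = −1.57 m.
P = 1/f = 1/(-1.57 m) = -0.637 D.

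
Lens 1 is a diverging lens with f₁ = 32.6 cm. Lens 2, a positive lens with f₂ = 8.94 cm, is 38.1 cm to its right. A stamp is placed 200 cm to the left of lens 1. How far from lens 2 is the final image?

10.3 cm

Lens 1 is diverging, so f₁ = −32.6 cm.
Lens 1: 1/d_i1 = 1/f₁ − 1/d_o1 = 1/(-32.6) − 1/(200) = -0.03567, so d_i1 = -28.03 cm.
The intermediate image is 28.03 cm to the left of lens 1 (virtual), which is 38.1 − (-28.03) = 66.13 cm to the left of lens 2, so d_o2 = +66.13 cm.
Lens 2: 1/d_i2 = 1/f₂ − 1/d_o2 = 1/(8.94) − 1/(66.13) = 0.09674, so d_i2 = 10.3 cm.
The final image is real, 10.3 cm to the right of lens 2 (overall magnification ≈ -0.022).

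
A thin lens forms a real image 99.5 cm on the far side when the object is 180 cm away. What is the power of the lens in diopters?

P = +1.56 D

d_i = +99.5 cm.
1/f = 1/d_o + 1/d_i = 1/(180) + 1/(99.5) = 0.01561 cm⁻¹.
f = 64.08 cm = 0.6408 m, so P = 1/f = +1.56 D.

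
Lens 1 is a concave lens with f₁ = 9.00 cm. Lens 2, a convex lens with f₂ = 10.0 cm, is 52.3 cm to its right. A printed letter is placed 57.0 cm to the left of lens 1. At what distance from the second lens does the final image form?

12.0 cm

Lens 1 is diverging, so f₁ = −9.00 cm.
Lens 1: 1/d_i1 = 1/f₁ − 1/d_o1 = 1/(-9.00) − 1/(57.0) = -0.1287, so d_i1 = -7.773 cm.
The intermediate image is 7.773 cm to the left of lens 1 (virtual), which is 52.3 − (-7.773) = 60.07 cm to the left of lens 2, so d_o2 = +60.07 cm.
Lens 2: 1/d_i2 = 1/f₂ − 1/d_o2 = 1/(10.0) − 1/(60.07) = 0.08335, so d_i2 = 12.0 cm.
The final image is real, 12.0 cm to the right of lens 2 (overall magnification ≈ -0.027).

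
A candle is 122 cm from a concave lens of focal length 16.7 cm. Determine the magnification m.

For a concave lens, f = -16.7 cm.
1/d_i = 1/f − 1/d_o = 1/(-16.70) − 1/(122) = -0.06808, so d_i = -14.69 cm.
m = −d_i/d_o = −(-14.69)/(122) = +0.120.
The image is virtual, upright and reduced, on the same side as the object.

m = +0.120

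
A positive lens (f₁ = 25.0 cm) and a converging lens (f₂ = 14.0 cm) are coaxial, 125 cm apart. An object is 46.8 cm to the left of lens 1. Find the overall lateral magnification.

m = +0.280

Lens 1: 1/d_i1 = 1/(25.0) − 1/(46.8) = 0.01863, so d_i1 = 53.67 cm; m₁ = −d_i1/d_o1 = -1.147.
d_o2 = 125 − (53.67) = 71.33 cm.
Lens 2: 1/d_i2 = 1/(14.0) − 1/(71.33) = 0.05741, so d_i2 = 17.42 cm; m₂ = −d_i2/d_o2 = -0.2442.
m = m₁·m₂ = (-1.147)(-0.2442) = +0.280.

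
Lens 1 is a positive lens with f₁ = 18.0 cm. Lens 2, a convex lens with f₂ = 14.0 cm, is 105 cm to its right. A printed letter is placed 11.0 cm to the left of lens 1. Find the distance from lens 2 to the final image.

15.6 cm

Lens 1: 1/d_i1 = 1/f₁ − 1/d_o1 = 1/(18.0) − 1/(11.0) = -0.03535, so d_i1 = -28.29 cm.
The intermediate image is 28.29 cm to the left of lens 1 (virtual), which is 105 − (-28.29) = 133.3 cm to the left of lens 2, so d_o2 = +133.3 cm.
Lens 2: 1/d_i2 = 1/f₂ − 1/d_o2 = 1/(14.0) − 1/(133.3) = 0.06393, so d_i2 = 15.6 cm.
The final image is real, 15.6 cm to the right of lens 2 (overall magnification ≈ -0.30).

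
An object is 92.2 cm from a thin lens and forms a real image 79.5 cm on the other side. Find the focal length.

f = 42.7 cm (converging)

Real image ⇒ d_i = +79.5 cm.
1/f = 1/d_o + 1/d_i = 1/(92.2) + 1/(79.5) = 0.02342, so f = 42.7 cm.
Since f is positive, the thin lens is converging.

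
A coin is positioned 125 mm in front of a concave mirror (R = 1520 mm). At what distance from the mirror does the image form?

150 mm

f = R/2 = 1520/2 = 760.0 mm.
Mirror equation: 1/q = 1/f − 1/p = 1/(760.0) − 1/(125) = 0.001316 − 0.008000 = -0.006684, so q = -150 mm.
The image is virtual, upright and enlarged, behind the mirror.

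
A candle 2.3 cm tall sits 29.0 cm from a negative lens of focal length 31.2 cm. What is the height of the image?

1.19 cm

For a negative lens, f = -31.2 cm.
1/d_i = 1/f − 1/d_o = 1/(-31.20) − 1/(29.0) = -0.06653, so d_i = -15.03 cm.
m = −d_i/d_o = +0.5183.
|h_i| = |m|·h_o = 0.5183 × 2.3 = 1.19 cm. The image is virtual, upright and reduced, on the same side as the object.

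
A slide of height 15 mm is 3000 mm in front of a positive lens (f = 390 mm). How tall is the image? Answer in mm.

1/d_i = 1/f − 1/d_o = 1/(390.0) − 1/(3000) = 0.002231, so d_i = 448.3 mm.
m = −d_i/d_o = -0.1494.
|h_i| = |m|·h_o = 0.1494 × 15 = 2.24 mm. The image is real, inverted and reduced, on the far side of the lens.

2.24 mm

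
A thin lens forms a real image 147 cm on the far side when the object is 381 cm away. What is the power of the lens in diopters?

P = +0.943 D

d_i = +147 cm.
1/f = 1/d_o + 1/d_i = 1/(381) + 1/(147) = 0.009427 cm⁻¹.
f = 106.1 cm = 1.061 m, so P = 1/f = +0.943 D.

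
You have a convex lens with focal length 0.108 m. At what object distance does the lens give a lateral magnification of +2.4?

m = −d_i/d_o ⇒ d_i = −m·d_o.
1/f = 1/d_o + 1/d_i = 1/d_o − 1/(m·d_o) = (1 − 1/m)/d_o, so d_o = f(1 − 1/m) = (0.1080)(1 − 1/(+2.4)) = 0.0630 m.

0.0630 m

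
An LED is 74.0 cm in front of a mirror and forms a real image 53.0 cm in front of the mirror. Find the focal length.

f = 30.9 cm (concave)

Real image ⇒ d_i = +53.0 cm.
1/f = 1/d_o + 1/d_i = 1/(74.0) + 1/(53.0) = 0.03238, so f = 30.9 cm.
Since f is positive, the mirror is concave.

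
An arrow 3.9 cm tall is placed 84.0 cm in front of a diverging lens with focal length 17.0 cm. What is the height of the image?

0.656 cm

For a diverging lens, f = -17.0 cm.
1/d_i = 1/f − 1/d_o = 1/(-17.00) − 1/(84.0) = -0.07073, so d_i = -14.14 cm.
m = −d_i/d_o = +0.1683.
|h_i| = |m|·h_o = 0.1683 × 3.9 = 0.656 cm. The image is virtual, upright and reduced, on the same side as the object.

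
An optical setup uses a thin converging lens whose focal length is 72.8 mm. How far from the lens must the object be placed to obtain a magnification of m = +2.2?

m = −d_i/d_o ⇒ d_i = −m·d_o.
1/f = 1/d_o + 1/d_i = 1/d_o − 1/(m·d_o) = (1 − 1/m)/d_o, so d_o = f(1 − 1/m) = (72.80)(1 − 1/(+2.2)) = 39.7 mm.

39.7 mm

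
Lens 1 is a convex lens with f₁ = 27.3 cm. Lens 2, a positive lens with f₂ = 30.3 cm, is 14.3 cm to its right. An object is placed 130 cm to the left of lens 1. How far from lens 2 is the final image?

12.1 cm

Lens 1: 1/d_i1 = 1/f₁ − 1/d_o1 = 1/(27.3) − 1/(130) = 0.02894, so d_i1 = 34.56 cm.
The intermediate image is 34.56 cm to the right of lens 1, which lies 20.26 cm to the right of lens 2 — a virtual object — so d_o2 = −20.26 cm.
Lens 2: 1/d_i2 = 1/f₂ − 1/d_o2 = 1/(30.3) − 1/(-20.26) = 0.08236, so d_i2 = 12.1 cm.
The final image is real, 12.1 cm to the right of lens 2 (overall magnification ≈ -0.16).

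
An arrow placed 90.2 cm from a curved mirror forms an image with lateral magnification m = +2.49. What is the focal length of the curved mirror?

f = 151 cm (concave)

m = −d_i/d_o ⇒ d_i = −m·d_o = −(+2.49)·(90.2) = -224.6 cm.
1/f = 1/d_o + 1/d_i = 1/(90.2) + 1/(-224.6) = 0.006634, so f = 151 cm.
Since f is positive, the curved mirror is concave.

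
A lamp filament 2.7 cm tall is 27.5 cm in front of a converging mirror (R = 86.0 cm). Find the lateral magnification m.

f = R/2 = 86.0/2 = 43.00 cm.
1/d_i = 1/f − 1/d_o = 1/(43.00) − 1/(27.5) = -0.01311, so d_i = -76.29 cm.
m = −d_i/d_o = −(-76.29)/(27.5) = +2.77.
The image is virtual, upright and enlarged, behind the mirror.

m = +2.77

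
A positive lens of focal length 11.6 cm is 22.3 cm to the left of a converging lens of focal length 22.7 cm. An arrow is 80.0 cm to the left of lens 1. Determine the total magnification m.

m = -0.276

Lens 1: 1/d_i1 = 1/(11.6) − 1/(80.0) = 0.07371, so d_i1 = 13.57 cm; m₁ = −d_i1/d_o1 = -0.1696.
d_o2 = 22.3 − (13.57) = 8.730 cm.
Lens 2: 1/d_i2 = 1/(22.7) − 1/(8.730) = -0.07049, so d_i2 = -14.19 cm; m₂ = −d_i2/d_o2 = +1.625.
m = m₁·m₂ = (-0.1696)(+1.625) = -0.276.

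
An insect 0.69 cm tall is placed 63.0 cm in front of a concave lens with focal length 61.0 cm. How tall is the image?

0.339 cm

For a concave lens, f = -61.0 cm.
1/d_i = 1/f − 1/d_o = 1/(-61.00) − 1/(63.0) = -0.03227, so d_i = -30.99 cm.
m = −d_i/d_o = +0.4919.
|h_i| = |m|·h_o = 0.4919 × 0.69 = 0.339 cm. The image is virtual, upright and reduced, on the same side as the object.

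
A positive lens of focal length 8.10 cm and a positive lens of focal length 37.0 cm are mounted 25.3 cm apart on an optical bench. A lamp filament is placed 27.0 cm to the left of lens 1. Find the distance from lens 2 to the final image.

Lens 1: 1/d_i1 = 1/f₁ − 1/d_o1 = 1/(8.10) − 1/(27.0) = 0.08642, so d_i1 = 11.57 cm.
The intermediate image is 11.57 cm to the right of lens 1, which is 25.3 − (11.57) = 13.73 cm to the left of lens 2, so d_o2 = +13.73 cm.
Lens 2: 1/d_i2 = 1/f₂ − 1/d_o2 = 1/(37.0) − 1/(13.73) = -0.04581, so d_i2 = -21.8 cm.
The final image is virtual, 21.8 cm to the left of lens 2 (overall magnification ≈ -0.68).

21.8 cm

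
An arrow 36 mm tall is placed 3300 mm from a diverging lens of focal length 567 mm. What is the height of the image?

For a diverging lens, f = -567 mm.
1/d_i = 1/f − 1/d_o = 1/(-567.0) − 1/(3300) = -0.002067, so d_i = -483.9 mm.
m = −d_i/d_o = +0.1466.
|h_i| = |m|·h_o = 0.1466 × 36 = 5.28 mm. The image is virtual, upright and reduced, on the same side as the object.

5.28 mm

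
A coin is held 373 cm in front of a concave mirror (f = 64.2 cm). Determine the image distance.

Mirror equation: 1/v = 1/f − 1/u = 1/(64.20) − 1/(373) = 0.01558 − 0.002681 = 0.01290, so v = 77.5 cm.
The image is real, inverted and reduced, in front of the mirror.

77.5 cm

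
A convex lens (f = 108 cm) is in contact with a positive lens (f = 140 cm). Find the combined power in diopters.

P = +1.64 D

P₁ = 1/f₁ = 1/(1.08 m) = +0.9259 D; P₂ = 1/f₂ = 1/(1.40 m) = +0.7143 D.
For thin lenses in contact, P = P₁ + P₂ = (+0.9259) + (+0.7143) = +1.64 D.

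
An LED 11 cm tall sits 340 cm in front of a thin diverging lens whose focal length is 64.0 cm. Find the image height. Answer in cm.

For a diverging lens, f = -64.0 cm.
1/d_i = 1/f − 1/d_o = 1/(-64.00) − 1/(340) = -0.01857, so d_i = -53.86 cm.
m = −d_i/d_o = +0.1584.
|h_i| = |m|·h_o = 0.1584 × 11 = 1.74 cm. The image is virtual, upright and reduced, on the same side as the object.

1.74 cm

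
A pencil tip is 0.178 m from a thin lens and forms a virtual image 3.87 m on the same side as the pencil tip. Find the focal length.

Virtual image ⇒ d_i = −3.87 m.
1/f = 1/d_o + 1/d_i = 1/(0.178) + 1/(-3.87) = 5.360, so f = 0.187 m.
Since f is positive, the thin lens is converging.

f = 0.187 m (converging)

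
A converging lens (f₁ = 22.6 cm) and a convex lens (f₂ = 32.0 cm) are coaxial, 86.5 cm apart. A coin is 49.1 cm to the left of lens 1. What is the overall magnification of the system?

Lens 1: 1/d_i1 = 1/(22.6) − 1/(49.1) = 0.02388, so d_i1 = 41.87 cm; m₁ = −d_i1/d_o1 = -0.8527.
d_o2 = 86.5 − (41.87) = 44.63 cm.
Lens 2: 1/d_i2 = 1/(32.0) − 1/(44.63) = 0.008844, so d_i2 = 113.1 cm; m₂ = −d_i2/d_o2 = -2.534.
m = m₁·m₂ = (-0.8527)(-2.534) = +2.16.

m = +2.16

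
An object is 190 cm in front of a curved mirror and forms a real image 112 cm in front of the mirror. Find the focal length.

f = 70.5 cm (concave)

Real image ⇒ d_i = +112 cm.
1/f = 1/d_o + 1/d_i = 1/(190) + 1/(112) = 0.01419, so f = 70.5 cm.
Since f is positive, the curved mirror is concave.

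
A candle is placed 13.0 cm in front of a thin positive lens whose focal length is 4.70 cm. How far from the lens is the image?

Thin-lens equation: 1/q = 1/f − 1/p = 1/(4.700) − 1/(13.0) = 0.2128 − 0.07692 = 0.1358, so q = 7.36 cm.
The image is real, inverted and reduced, on the far side of the lens.

7.36 cm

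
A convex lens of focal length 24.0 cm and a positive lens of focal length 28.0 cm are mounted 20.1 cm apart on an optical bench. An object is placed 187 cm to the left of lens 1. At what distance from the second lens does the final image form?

5.87 cm

Lens 1: 1/d_i1 = 1/f₁ − 1/d_o1 = 1/(24.0) − 1/(187) = 0.03632, so d_i1 = 27.53 cm.
The intermediate image is 27.53 cm to the right of lens 1, which lies 7.430 cm to the right of lens 2 — a virtual object — so d_o2 = −7.430 cm.
Lens 2: 1/d_i2 = 1/f₂ − 1/d_o2 = 1/(28.0) − 1/(-7.430) = 0.1703, so d_i2 = 5.87 cm.
The final image is real, 5.87 cm to the right of lens 2 (overall magnification ≈ -0.12).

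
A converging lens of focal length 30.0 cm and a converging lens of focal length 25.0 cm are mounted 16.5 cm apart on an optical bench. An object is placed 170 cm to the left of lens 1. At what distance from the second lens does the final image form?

Lens 1: 1/d_i1 = 1/f₁ − 1/d_o1 = 1/(30.0) − 1/(170) = 0.02745, so d_i1 = 36.43 cm.
The intermediate image is 36.43 cm to the right of lens 1, which lies 19.93 cm to the right of lens 2 — a virtual object — so d_o2 = −19.93 cm.
Lens 2: 1/d_i2 = 1/f₂ − 1/d_o2 = 1/(25.0) − 1/(-19.93) = 0.09018, so d_i2 = 11.1 cm.
The final image is real, 11.1 cm to the right of lens 2 (overall magnification ≈ -0.12).

11.1 cm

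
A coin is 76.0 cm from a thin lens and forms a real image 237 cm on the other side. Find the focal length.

f = 57.5 cm (converging)

Real image ⇒ d_i = +237 cm.
1/f = 1/d_o + 1/d_i = 1/(76.0) + 1/(237) = 0.01738, so f = 57.5 cm.
Since f is positive, the thin lens is converging.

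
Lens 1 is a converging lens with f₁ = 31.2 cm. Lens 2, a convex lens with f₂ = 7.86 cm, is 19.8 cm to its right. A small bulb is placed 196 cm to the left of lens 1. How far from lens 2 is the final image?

5.41 cm

Lens 1: 1/d_i1 = 1/f₁ − 1/d_o1 = 1/(31.2) − 1/(196) = 0.02695, so d_i1 = 37.11 cm.
The intermediate image is 37.11 cm to the right of lens 1, which lies 17.31 cm to the right of lens 2 — a virtual object — so d_o2 = −17.31 cm.
Lens 2: 1/d_i2 = 1/f₂ − 1/d_o2 = 1/(7.86) − 1/(-17.31) = 0.1850, so d_i2 = 5.41 cm.
The final image is real, 5.41 cm to the right of lens 2 (overall magnification ≈ -0.059).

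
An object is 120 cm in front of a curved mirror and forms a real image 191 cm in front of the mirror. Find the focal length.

Real image ⇒ d_i = +191 cm.
1/f = 1/d_o + 1/d_i = 1/(120) + 1/(191) = 0.01357, so f = 73.7 cm.
Since f is positive, the curved mirror is concave.

f = 73.7 cm (concave)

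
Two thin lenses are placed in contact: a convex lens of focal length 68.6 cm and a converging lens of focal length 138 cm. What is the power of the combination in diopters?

P₁ = 1/f₁ = 1/(0.686 m) = +1.458 D; P₂ = 1/f₂ = 1/(1.38 m) = +0.7246 D.
For thin lenses in contact, P = P₁ + P₂ = (+1.458) + (+0.7246) = +2.18 D.

P = +2.18 D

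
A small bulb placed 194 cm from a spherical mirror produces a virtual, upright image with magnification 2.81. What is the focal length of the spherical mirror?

m = −d_i/d_o ⇒ d_i = −m·d_o = −(+2.81)·(194) = -545.1 cm.
1/f = 1/d_o + 1/d_i = 1/(194) + 1/(-545.1) = 0.003320, so f = 301 cm.
Since f is positive, the spherical mirror is concave.

f = 301 cm (concave)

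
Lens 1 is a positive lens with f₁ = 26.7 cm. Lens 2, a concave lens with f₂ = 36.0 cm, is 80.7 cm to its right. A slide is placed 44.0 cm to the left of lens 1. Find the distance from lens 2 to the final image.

Lens 1: 1/d_i1 = 1/f₁ − 1/d_o1 = 1/(26.7) − 1/(44.0) = 0.01473, so d_i1 = 67.91 cm.
The intermediate image is 67.91 cm to the right of lens 1, which is 80.7 − (67.91) = 12.79 cm to the left of lens 2, so d_o2 = +12.79 cm.
Lens 2 is diverging, so f₂ = −36.0 cm.
Lens 2: 1/d_i2 = 1/f₂ − 1/d_o2 = 1/(-36.0) − 1/(12.79) = -0.1060, so d_i2 = -9.44 cm.
The final image is virtual, 9.44 cm to the left of lens 2 (overall magnification ≈ -1.1).

9.44 cm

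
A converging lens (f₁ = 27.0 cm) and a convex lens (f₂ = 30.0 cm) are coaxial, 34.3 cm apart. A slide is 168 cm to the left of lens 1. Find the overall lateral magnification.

m = -0.206

Lens 1: 1/d_i1 = 1/(27.0) − 1/(168) = 0.03108, so d_i1 = 32.17 cm; m₁ = −d_i1/d_o1 = -0.1915.
d_o2 = 34.3 − (32.17) = 2.130 cm.
Lens 2: 1/d_i2 = 1/(30.0) − 1/(2.130) = -0.4362, so d_i2 = -2.293 cm; m₂ = −d_i2/d_o2 = +1.076.
m = m₁·m₂ = (-0.1915)(+1.076) = -0.206.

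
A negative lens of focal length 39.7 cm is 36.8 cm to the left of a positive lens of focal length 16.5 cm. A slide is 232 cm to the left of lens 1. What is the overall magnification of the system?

f₁ = −39.7 cm (diverging).
Lens 1: 1/d_i1 = 1/(-39.7) − 1/(232) = -0.02950, so d_i1 = -33.90 cm; m₁ = −d_i1/d_o1 = +0.1461.
d_o2 = 36.8 − (-33.90) = 70.70 cm.
Lens 2: 1/d_i2 = 1/(16.5) − 1/(70.70) = 0.04646, so d_i2 = 21.52 cm; m₂ = −d_i2/d_o2 = -0.3044.
m = m₁·m₂ = (+0.1461)(-0.3044) = -0.0445.

m = -0.0445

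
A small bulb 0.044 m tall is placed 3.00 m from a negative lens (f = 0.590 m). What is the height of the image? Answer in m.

For a negative lens, f = -0.590 m.
1/d_i = 1/f − 1/d_o = 1/(-0.5900) − 1/(3.00) = -2.028, so d_i = -0.4930 m.
m = −d_i/d_o = +0.1643.
|h_i| = |m|·h_o = 0.1643 × 0.044 = 0.00723 m. The image is virtual, upright and reduced, on the same side as the object.

0.00723 m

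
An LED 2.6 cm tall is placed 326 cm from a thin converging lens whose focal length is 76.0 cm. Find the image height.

0.790 cm

1/d_i = 1/f − 1/d_o = 1/(76.00) − 1/(326) = 0.01009, so d_i = 99.10 cm.
m = −d_i/d_o = -0.3040.
|h_i| = |m|·h_o = 0.3040 × 2.6 = 0.790 cm. The image is real, inverted and reduced, on the far side of the lens.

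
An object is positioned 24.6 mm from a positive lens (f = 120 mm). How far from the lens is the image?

Lens equation: 1/q = 1/f − 1/p = 1/(120.0) − 1/(24.6) = 0.008333 − 0.04065 = -0.03232, so q = -30.9 mm.
The image is virtual, upright and enlarged, on the same side as the object.

30.9 mm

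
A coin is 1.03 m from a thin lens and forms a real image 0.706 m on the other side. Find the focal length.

f = 0.419 m (converging)

Real image ⇒ d_i = +0.706 m.
1/f = 1/d_o + 1/d_i = 1/(1.03) + 1/(0.706) = 2.387, so f = 0.419 m.
Since f is positive, the thin lens is converging.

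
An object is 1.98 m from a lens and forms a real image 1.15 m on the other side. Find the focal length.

Real image ⇒ d_i = +1.15 m.
1/f = 1/d_o + 1/d_i = 1/(1.98) + 1/(1.15) = 1.375, so f = 0.727 m.
Since f is positive, the lens is converging.

f = 0.727 m (converging)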